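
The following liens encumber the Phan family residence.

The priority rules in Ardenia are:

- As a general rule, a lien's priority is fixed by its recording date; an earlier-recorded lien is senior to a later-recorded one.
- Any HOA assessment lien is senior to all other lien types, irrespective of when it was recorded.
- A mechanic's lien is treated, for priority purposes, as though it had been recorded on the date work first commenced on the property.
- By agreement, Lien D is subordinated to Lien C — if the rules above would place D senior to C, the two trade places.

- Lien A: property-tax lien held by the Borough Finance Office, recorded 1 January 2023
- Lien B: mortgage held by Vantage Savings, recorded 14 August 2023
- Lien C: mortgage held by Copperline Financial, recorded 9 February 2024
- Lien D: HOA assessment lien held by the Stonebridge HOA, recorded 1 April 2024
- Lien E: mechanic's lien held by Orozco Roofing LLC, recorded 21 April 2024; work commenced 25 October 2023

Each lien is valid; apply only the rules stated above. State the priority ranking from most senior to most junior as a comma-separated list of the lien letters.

C, A, B, E, D

Effective dates: E is treated as recorded 25 October 2023, the work-commencement date.
D is an HOA assessment lien and takes priority over every other lien.
Ordering the rest by effective date: A (1 January 2023), B (14 August 2023), E (25 October 2023), C (9 February 2024).
D is senior to C before the subordination, so the two trade places.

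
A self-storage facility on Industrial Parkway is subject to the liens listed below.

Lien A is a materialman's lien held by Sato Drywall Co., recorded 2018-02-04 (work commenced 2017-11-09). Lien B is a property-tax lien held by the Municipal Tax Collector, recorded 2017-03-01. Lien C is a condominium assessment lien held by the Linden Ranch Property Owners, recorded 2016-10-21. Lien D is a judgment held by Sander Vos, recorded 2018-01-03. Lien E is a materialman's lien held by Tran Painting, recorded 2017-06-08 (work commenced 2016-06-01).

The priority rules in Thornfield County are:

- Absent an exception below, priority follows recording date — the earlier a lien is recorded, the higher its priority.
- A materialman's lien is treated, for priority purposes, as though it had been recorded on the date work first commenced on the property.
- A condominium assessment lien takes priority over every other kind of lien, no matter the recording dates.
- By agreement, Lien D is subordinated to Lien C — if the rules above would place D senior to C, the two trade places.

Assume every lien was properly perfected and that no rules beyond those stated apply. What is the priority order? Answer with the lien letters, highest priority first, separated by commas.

C, E, B, A, D

First, effective dates: A relates back to 2017-11-09 (work commenced); E's effective date is 2016-06-01, when work began.
C, as a condominium assessment lien, has superpriority and ranks first.
The other liens, earliest effective date first: E (2016-06-01), B (2017-03-01), A (2017-11-09), D (2018-01-03).
Since D is not senior to C, the subordination leaves the order unchanged.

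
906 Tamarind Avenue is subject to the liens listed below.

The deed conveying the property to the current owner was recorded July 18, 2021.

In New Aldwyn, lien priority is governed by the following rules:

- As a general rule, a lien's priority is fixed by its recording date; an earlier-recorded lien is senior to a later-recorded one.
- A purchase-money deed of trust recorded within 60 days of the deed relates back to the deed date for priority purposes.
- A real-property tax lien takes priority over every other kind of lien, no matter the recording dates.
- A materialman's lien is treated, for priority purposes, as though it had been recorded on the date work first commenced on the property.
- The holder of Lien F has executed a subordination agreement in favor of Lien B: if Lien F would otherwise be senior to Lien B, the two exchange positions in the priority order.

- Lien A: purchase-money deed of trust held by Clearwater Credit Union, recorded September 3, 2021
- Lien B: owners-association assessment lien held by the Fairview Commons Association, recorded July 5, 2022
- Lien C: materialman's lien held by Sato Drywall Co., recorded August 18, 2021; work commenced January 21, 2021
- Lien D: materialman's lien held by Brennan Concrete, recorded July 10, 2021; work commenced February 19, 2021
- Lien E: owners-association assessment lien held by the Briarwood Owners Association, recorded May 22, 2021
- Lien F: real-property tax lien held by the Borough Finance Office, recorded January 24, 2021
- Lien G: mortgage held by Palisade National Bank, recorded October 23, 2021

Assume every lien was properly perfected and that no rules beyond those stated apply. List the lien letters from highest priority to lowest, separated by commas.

First, effective dates: A relates back to the deed date July 18, 2021; C is treated as recorded January 21, 2021, the work-commencement date; D relates back to February 19, 2021 (work commenced).
F is a real-property tax lien, so it outranks all other liens regardless of date.
Remaining liens by effective date: C (January 21, 2021), D (February 19, 2021), E (May 22, 2021), A (July 18, 2021), G (October 23, 2021), B (July 5, 2022).
F would otherwise be senior to B, so under the subordination agreement F and B exchange positions.

B, C, D, E, A, G, F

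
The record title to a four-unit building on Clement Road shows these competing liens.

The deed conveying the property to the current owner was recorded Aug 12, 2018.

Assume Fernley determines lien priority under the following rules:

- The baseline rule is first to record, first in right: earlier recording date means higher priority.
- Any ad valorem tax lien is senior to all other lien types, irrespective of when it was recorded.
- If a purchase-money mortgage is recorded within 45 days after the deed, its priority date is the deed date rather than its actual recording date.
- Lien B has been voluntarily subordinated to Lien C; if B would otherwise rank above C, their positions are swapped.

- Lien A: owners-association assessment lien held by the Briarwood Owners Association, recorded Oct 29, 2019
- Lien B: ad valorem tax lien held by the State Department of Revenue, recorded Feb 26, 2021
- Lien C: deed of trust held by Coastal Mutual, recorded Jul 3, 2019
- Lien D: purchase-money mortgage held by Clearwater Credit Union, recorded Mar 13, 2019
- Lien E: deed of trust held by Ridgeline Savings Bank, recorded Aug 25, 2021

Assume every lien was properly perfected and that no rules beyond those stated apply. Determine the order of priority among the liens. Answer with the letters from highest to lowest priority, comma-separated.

C, D, B, A, E

Effective dates after the stated exceptions: D was recorded 213 days after the deed, outside the 45-day window, so it keeps its recording date.
As an ad valorem tax lien, B is senior to every other lien.
Remaining liens by effective date: D (Mar 13, 2019), C (Jul 3, 2019), A (Oct 29, 2019), E (Aug 25, 2021).
The subordination applies — B was senior to C — so B and C swap.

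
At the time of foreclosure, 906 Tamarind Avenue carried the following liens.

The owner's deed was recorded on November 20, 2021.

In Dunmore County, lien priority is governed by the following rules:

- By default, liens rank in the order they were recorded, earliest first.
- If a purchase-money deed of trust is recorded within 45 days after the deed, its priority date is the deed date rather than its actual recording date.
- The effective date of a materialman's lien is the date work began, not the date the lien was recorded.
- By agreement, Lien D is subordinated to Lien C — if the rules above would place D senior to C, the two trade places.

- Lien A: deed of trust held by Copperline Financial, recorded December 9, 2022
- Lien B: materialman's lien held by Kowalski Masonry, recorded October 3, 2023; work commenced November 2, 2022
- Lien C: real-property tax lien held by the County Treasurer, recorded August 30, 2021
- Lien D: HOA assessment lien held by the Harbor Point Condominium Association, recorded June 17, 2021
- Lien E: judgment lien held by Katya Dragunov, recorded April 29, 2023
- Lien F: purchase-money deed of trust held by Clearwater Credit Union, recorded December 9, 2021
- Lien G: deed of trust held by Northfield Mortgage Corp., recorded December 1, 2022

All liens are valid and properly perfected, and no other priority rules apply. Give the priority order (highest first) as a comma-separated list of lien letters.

Effective dates after the stated exceptions: B's effective date is November 2, 2022, when work began; F was recorded within the 45-day window, so its effective date is the deed date November 20, 2021.
By effective date: D (June 17, 2021), C (August 30, 2021), F (November 20, 2021), B (November 2, 2022), G (December 1, 2022), A (December 9, 2022), E (April 29, 2023).
Because D would otherwise rank above C, the subordination swaps them.

C, D, F, B, G, A, E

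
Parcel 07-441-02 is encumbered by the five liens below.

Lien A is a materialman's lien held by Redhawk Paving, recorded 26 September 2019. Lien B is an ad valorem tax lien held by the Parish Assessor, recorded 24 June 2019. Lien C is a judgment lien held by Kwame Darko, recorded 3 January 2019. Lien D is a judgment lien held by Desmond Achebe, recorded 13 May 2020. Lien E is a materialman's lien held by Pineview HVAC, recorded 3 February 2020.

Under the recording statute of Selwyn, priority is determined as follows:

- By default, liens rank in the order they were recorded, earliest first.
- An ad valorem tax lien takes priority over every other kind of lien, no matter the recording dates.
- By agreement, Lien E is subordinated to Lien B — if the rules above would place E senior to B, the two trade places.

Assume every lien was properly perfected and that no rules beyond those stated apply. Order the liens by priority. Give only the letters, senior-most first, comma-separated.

B, C, A, E, D

B, as an ad valorem tax lien, has superpriority and ranks first.
Ordering the rest by effective date: C (3 January 2019), A (26 September 2019), E (3 February 2020), D (13 May 2020).
E already ranks below B; the subordination has no effect.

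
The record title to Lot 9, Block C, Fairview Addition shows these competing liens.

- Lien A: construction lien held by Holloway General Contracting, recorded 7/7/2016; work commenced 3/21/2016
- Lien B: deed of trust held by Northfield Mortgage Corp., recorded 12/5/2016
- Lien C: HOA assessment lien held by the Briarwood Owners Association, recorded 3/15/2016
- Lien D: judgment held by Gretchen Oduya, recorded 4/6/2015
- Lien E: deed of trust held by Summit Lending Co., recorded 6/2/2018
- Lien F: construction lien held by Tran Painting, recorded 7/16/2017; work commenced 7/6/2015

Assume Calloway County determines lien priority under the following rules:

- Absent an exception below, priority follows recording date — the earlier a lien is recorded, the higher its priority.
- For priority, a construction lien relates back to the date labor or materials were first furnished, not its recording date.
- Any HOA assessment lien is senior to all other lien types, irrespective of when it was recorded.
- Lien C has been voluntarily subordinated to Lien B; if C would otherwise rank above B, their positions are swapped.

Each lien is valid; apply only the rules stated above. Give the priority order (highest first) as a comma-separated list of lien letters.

Adjusting effective dates: A's effective date is 3/21/2016, when work began; F is treated as recorded 7/6/2015, the work-commencement date.
C, as an HOA assessment lien, has superpriority and ranks first.
Ordering the rest by effective date: D (4/6/2015), F (7/6/2015), A (3/21/2016), B (12/5/2016), E (6/2/2018).
C is senior to B before the subordination, so the two trade places.

B, D, F, A, C, E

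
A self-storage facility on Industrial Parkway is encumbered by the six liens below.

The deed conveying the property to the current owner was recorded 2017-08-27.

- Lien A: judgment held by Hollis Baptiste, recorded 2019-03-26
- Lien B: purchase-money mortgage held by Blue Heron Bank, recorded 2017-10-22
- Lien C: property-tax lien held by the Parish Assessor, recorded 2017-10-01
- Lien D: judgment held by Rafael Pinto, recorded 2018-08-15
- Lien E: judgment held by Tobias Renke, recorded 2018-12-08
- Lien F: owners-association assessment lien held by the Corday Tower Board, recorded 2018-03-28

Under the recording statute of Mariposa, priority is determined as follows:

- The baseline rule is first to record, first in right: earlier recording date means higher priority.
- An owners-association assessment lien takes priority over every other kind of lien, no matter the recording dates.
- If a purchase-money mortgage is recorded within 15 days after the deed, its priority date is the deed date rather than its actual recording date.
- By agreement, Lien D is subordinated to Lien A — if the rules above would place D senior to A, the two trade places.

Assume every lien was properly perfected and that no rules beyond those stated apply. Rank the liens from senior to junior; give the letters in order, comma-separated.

First, effective dates: B missed the 15-day window (56 days after the deed), so its recording date stands.
F, as an owners-association assessment lien, has superpriority and ranks first.
Among the remaining liens, by effective date: C (2017-10-01), B (2017-10-22), D (2018-08-15), E (2018-12-08), A (2019-03-26).
D would otherwise be senior to A, so under the subordination agreement D and A exchange positions.

F, C, B, A, E, D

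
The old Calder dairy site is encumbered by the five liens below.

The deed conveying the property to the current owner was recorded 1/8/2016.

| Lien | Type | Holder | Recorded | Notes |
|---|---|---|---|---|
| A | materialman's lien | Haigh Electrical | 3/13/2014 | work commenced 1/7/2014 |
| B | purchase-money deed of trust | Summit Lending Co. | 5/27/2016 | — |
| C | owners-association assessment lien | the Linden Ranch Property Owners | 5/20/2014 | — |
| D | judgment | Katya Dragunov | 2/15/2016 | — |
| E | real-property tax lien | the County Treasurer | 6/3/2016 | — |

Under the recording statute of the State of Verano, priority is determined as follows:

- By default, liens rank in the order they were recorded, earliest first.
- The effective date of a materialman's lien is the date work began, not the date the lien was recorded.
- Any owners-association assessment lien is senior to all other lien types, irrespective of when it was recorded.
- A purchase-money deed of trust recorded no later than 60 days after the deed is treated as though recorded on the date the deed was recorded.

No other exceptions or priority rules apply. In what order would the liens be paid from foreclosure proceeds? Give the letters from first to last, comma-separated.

First, effective dates: A relates back to 1/7/2014 (work commenced); B was recorded 140 days after the deed — beyond 60 days — so no relation-back applies.
As an owners-association assessment lien, C is senior to every other lien.
Ordering the rest by effective date: A (1/7/2014), D (2/15/2016), B (5/27/2016), E (6/3/2016).

C, A, D, B, E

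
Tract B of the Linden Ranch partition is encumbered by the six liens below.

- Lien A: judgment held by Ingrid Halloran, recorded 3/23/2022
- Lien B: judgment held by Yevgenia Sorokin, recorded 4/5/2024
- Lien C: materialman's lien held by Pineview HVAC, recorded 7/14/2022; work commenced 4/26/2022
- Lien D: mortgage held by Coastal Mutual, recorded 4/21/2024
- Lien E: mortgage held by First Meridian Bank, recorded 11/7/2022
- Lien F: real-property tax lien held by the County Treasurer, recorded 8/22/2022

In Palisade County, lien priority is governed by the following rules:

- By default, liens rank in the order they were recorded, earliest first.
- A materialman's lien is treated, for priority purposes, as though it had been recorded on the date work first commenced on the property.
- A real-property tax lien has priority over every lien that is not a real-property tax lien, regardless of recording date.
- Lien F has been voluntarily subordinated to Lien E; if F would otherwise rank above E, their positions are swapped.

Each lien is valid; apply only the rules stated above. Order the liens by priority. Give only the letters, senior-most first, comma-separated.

E, A, C, F, B, D

First, effective dates: C is treated as recorded 4/26/2022, the work-commencement date.
F is a real-property tax lien, so it outranks all other liens regardless of date.
Among the remaining liens, by effective date: A (3/23/2022), C (4/26/2022), E (11/7/2022), B (4/5/2024), D (4/21/2024).
Because F would otherwise rank above E, the subordination swaps them.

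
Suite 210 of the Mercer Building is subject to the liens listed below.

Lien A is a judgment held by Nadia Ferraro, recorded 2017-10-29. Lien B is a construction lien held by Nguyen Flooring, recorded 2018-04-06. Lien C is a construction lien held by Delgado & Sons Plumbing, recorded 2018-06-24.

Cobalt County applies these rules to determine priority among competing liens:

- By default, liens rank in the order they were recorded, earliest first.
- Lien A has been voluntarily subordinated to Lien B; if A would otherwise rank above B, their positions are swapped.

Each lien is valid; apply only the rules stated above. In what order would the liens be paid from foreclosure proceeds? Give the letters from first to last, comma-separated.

Sorted by effective date: A (2017-10-29), B (2018-04-06), C (2018-06-24).
A is senior to B before the subordination, so the two trade places.

B, A, C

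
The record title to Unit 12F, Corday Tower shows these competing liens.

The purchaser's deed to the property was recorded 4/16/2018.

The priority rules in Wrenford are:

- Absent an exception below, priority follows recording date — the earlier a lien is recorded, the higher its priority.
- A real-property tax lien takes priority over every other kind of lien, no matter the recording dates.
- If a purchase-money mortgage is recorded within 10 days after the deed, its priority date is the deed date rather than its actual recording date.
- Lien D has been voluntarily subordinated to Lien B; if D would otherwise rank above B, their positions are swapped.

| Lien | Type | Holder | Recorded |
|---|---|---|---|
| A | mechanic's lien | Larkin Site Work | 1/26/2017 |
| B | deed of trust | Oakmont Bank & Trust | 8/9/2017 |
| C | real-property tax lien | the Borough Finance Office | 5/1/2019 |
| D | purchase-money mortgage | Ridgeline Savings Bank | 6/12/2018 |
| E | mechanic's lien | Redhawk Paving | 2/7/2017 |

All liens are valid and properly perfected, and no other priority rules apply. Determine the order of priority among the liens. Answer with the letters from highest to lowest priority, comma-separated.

C, A, E, B, D

Effective dates after the stated exceptions: D missed the 10-day window (57 days after the deed), so its recording date stands.
C, as a real-property tax lien, has superpriority and ranks first.
Among the remaining liens, by effective date: A (1/26/2017), E (2/7/2017), B (8/9/2017), D (6/12/2018).
D already ranks below B; the subordination has no effect.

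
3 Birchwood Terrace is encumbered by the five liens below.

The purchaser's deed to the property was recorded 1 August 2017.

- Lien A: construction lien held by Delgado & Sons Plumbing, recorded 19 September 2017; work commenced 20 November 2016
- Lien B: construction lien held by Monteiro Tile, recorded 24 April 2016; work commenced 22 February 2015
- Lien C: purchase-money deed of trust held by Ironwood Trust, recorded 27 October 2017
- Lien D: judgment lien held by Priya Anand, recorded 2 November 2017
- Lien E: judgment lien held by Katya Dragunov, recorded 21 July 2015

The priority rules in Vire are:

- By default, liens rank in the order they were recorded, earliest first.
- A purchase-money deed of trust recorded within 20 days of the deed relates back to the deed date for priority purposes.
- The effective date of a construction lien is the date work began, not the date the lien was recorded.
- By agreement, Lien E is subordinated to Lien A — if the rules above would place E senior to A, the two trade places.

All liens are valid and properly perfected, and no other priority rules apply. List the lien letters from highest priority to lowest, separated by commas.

B, A, E, C, D

Effective dates after the stated exceptions: A's effective date is 20 November 2016, when work began; B is treated as recorded 22 February 2015, the work-commencement date; C was recorded 87 days after the deed — beyond 20 days — so no relation-back applies.
By effective date, earliest first: B (22 February 2015), E (21 July 2015), A (20 November 2016), C (27 October 2017), D (2 November 2017).
E would otherwise be senior to A, so under the subordination agreement E and A exchange positions.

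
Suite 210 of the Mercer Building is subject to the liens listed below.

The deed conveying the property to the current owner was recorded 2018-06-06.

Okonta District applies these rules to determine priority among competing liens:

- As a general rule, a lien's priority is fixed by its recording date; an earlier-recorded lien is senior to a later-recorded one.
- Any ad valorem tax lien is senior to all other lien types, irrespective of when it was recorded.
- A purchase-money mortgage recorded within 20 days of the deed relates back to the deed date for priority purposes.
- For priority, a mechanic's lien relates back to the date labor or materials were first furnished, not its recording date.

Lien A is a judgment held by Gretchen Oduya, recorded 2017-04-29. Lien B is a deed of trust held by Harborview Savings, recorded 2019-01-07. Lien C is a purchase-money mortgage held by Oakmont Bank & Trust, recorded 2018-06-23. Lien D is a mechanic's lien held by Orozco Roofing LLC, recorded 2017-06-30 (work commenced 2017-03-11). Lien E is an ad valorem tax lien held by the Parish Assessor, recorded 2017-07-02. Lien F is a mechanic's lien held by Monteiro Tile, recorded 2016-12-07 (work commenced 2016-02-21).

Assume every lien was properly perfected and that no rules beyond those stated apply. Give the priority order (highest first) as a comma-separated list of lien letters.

Adjusting effective dates: C relates back to the deed date 2018-06-06; D's effective date is 2017-03-11, when work began; F is treated as recorded 2016-02-21, the work-commencement date.
E, as an ad valorem tax lien, has superpriority and ranks first.
Remaining liens by effective date: F (2016-02-21), D (2017-03-11), A (2017-04-29), C (2018-06-06), B (2019-01-07).

E, F, D, A, C, B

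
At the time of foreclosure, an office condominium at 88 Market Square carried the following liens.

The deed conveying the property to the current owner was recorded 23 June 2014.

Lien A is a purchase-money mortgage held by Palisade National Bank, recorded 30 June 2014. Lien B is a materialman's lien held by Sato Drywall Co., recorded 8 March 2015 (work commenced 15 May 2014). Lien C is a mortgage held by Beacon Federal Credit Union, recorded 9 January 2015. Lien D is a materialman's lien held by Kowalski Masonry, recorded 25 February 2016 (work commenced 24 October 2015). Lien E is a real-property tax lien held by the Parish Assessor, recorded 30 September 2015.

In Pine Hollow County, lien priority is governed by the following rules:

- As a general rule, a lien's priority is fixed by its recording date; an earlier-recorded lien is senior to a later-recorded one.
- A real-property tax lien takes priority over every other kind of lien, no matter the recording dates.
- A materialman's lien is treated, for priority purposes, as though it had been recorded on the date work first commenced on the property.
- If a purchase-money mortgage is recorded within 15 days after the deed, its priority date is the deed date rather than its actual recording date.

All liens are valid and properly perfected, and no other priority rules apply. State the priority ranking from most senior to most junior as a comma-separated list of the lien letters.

Effective dates after the stated exceptions: A relates back to the deed date 23 June 2014; B relates back to 15 May 2014 (work commenced); D is treated as recorded 24 October 2015, the work-commencement date.
E is a real-property tax lien and takes priority over every other lien.
Remaining liens by effective date: B (15 May 2014), A (23 June 2014), C (9 January 2015), D (24 October 2015).

E, B, A, C, D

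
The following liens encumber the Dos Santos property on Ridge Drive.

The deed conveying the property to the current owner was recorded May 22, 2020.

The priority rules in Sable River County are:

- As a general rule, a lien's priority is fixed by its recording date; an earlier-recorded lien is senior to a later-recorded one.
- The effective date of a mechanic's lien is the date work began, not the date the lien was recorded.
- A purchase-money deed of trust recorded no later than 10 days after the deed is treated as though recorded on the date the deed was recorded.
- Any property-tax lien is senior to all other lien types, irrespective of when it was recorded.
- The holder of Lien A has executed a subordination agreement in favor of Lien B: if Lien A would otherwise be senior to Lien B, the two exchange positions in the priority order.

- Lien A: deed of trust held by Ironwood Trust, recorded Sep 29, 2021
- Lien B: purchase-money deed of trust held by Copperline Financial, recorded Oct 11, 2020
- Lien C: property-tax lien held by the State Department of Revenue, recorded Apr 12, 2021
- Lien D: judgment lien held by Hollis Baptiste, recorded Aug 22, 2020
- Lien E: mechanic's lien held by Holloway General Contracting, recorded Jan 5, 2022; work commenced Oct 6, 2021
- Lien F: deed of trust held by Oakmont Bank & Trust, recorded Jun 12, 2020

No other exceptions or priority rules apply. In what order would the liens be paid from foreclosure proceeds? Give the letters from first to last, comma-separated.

First, effective dates: B missed the 10-day window (142 days after the deed), so its recording date stands; E relates back to Oct 6, 2021 (work commenced).
C is a property-tax lien and takes priority over every other lien.
Remaining liens by effective date: F (Jun 12, 2020), D (Aug 22, 2020), B (Oct 11, 2020), A (Sep 29, 2021), E (Oct 6, 2021).
A is already junior to B, so the subordination agreement changes nothing.

C, F, D, B, A, E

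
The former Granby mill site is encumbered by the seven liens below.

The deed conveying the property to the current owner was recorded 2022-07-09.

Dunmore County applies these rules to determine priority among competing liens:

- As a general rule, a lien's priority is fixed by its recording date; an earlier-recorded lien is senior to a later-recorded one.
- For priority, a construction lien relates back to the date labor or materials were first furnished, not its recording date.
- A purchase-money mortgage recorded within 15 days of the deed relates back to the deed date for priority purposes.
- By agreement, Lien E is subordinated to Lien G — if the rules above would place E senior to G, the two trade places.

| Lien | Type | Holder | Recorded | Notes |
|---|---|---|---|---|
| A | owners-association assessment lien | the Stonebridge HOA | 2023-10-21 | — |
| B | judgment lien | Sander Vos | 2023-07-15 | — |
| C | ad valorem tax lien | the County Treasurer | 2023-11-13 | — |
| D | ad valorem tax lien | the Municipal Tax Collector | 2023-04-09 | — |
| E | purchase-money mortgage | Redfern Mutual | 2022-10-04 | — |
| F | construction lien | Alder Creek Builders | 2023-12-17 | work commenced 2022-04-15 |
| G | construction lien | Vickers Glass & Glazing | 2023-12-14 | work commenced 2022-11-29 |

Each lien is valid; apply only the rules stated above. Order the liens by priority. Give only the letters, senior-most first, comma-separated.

Adjusting effective dates: E was recorded 87 days after the deed, outside the 15-day window, so it keeps its recording date; F's effective date is 2022-04-15, when work began; G is treated as recorded 2022-11-29, the work-commencement date.
Ordering by effective date: F (2022-04-15), E (2022-10-04), G (2022-11-29), D (2023-04-09), B (2023-07-15), A (2023-10-21), C (2023-11-13).
Because E would otherwise rank above G, the subordination swaps them.

F, G, E, D, B, A, C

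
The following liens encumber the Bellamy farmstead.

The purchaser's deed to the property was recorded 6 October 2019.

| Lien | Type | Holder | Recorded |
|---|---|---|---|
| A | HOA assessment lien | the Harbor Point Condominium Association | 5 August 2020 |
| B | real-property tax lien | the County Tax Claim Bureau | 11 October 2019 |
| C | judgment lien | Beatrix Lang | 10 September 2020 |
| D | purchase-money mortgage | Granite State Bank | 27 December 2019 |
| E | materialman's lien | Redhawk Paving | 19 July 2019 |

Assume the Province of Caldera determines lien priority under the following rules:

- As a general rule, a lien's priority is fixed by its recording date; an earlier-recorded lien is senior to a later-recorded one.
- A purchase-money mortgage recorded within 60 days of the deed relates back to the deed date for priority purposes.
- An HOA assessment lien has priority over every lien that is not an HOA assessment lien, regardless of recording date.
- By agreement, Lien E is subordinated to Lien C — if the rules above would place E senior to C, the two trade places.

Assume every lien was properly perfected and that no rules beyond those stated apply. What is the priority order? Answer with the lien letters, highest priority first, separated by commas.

A, C, B, D, E

Effective dates: D was recorded 82 days after the deed, outside the 60-day window, so it keeps its recording date.
A is an HOA assessment lien and takes priority over every other lien.
Remaining liens by effective date: E (19 July 2019), B (11 October 2019), D (27 December 2019), C (10 September 2020).
Because E would otherwise rank above C, the subordination swaps them.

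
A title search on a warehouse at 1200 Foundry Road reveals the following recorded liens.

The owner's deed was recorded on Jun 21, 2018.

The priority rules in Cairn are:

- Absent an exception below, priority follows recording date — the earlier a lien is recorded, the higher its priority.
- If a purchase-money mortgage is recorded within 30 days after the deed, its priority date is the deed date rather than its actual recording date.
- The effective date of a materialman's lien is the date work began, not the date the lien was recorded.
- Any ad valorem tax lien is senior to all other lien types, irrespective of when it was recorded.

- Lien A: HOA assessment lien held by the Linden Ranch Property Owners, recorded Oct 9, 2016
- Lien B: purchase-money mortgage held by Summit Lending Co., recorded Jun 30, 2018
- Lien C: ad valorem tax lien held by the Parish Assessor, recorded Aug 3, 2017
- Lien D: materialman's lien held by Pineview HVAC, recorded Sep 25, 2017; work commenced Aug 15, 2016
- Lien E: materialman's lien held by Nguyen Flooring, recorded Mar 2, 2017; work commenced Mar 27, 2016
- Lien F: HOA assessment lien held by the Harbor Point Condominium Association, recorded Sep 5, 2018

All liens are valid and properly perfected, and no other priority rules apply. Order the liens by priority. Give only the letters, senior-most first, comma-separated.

C, E, D, A, B, F

Effective dates after the stated exceptions: B relates back to the deed date Jun 21, 2018; D relates back to Aug 15, 2016 (work commenced); E relates back to Mar 27, 2016 (work commenced).
As an ad valorem tax lien, C is senior to every other lien.
Ordering the rest by effective date: E (Mar 27, 2016), D (Aug 15, 2016), A (Oct 9, 2016), B (Jun 21, 2018), F (Sep 5, 2018).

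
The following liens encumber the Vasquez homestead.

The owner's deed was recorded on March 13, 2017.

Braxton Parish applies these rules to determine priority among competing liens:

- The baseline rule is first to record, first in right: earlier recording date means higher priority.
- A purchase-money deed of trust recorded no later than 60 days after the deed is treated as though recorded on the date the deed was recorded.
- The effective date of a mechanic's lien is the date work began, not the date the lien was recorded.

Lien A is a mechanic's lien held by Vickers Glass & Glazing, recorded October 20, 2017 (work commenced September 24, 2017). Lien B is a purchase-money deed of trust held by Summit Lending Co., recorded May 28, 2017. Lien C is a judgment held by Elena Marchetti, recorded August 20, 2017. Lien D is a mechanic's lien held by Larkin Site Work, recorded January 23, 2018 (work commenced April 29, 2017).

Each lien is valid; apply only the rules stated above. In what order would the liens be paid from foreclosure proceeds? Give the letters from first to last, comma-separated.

D, B, C, A

Adjusting effective dates: A's effective date is September 24, 2017, when work began; B missed the 60-day window (76 days after the deed), so its recording date stands; D is treated as recorded April 29, 2017, the work-commencement date.
By effective date: D (April 29, 2017), B (May 28, 2017), C (August 20, 2017), A (September 24, 2017).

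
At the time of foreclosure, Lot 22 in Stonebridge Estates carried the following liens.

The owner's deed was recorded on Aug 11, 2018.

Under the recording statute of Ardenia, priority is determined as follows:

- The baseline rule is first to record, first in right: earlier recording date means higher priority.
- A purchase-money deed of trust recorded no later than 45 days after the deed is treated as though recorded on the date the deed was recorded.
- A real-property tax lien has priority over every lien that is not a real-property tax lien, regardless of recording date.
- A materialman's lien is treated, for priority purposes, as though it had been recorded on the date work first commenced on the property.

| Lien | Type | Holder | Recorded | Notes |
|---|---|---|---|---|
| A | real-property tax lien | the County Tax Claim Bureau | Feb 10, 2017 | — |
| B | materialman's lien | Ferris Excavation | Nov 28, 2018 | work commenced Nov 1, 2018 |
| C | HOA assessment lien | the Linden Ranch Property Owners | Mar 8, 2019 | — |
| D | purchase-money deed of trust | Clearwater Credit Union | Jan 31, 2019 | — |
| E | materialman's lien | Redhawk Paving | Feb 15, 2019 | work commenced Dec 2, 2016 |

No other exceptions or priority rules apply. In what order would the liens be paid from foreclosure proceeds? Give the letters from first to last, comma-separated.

A, E, B, D, C

Effective dates: B is treated as recorded Nov 1, 2018, the work-commencement date; D was recorded 173 days after the deed — beyond 45 days — so no relation-back applies; E relates back to Dec 2, 2016 (work commenced).
A, as a real-property tax lien, has superpriority and ranks first.
Remaining liens by effective date: E (Dec 2, 2016), B (Nov 1, 2018), D (Jan 31, 2019), C (Mar 8, 2019).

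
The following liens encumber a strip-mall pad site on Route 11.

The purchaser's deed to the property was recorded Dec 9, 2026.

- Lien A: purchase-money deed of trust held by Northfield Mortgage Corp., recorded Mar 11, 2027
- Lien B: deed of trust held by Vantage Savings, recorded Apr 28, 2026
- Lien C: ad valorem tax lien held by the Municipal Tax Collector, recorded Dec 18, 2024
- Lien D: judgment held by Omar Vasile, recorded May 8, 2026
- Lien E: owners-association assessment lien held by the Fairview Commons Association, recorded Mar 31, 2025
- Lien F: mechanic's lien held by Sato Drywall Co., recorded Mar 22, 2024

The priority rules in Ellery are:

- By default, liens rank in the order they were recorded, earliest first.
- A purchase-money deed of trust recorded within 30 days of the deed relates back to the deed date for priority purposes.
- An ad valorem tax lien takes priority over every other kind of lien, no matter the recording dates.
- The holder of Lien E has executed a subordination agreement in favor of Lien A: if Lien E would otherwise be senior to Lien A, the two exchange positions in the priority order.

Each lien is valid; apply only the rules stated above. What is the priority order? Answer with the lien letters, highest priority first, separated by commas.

First, effective dates: A missed the 30-day window (92 days after the deed), so its recording date stands.
C, as an ad valorem tax lien, has superpriority and ranks first.
Remaining liens by effective date: F (Mar 22, 2024), E (Mar 31, 2025), B (Apr 28, 2026), D (May 8, 2026), A (Mar 11, 2027).
The subordination applies — E was senior to A — so E and A swap.

C, F, A, B, D, E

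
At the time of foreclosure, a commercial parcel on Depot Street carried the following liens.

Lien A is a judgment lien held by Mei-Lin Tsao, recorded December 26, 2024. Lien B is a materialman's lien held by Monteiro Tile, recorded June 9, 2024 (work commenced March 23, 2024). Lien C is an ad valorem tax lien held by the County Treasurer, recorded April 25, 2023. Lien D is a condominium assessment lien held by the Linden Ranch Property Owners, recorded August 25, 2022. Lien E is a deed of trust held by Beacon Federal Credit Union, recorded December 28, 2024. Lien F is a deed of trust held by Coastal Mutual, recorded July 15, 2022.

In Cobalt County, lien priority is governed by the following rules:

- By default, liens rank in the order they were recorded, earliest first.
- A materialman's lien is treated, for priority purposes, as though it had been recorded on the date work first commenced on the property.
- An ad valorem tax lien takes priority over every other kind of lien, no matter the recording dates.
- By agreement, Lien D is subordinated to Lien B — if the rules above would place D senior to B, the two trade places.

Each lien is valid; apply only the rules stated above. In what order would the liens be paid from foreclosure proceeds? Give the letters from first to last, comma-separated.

C, F, B, D, A, E

First, effective dates: B's effective date is March 23, 2024, when work began.
C is an ad valorem tax lien and takes priority over every other lien.
Among the remaining liens, by effective date: F (July 15, 2022), D (August 25, 2022), B (March 23, 2024), A (December 26, 2024), E (December 28, 2024).
D would otherwise be senior to B, so under the subordination agreement D and B exchange positions.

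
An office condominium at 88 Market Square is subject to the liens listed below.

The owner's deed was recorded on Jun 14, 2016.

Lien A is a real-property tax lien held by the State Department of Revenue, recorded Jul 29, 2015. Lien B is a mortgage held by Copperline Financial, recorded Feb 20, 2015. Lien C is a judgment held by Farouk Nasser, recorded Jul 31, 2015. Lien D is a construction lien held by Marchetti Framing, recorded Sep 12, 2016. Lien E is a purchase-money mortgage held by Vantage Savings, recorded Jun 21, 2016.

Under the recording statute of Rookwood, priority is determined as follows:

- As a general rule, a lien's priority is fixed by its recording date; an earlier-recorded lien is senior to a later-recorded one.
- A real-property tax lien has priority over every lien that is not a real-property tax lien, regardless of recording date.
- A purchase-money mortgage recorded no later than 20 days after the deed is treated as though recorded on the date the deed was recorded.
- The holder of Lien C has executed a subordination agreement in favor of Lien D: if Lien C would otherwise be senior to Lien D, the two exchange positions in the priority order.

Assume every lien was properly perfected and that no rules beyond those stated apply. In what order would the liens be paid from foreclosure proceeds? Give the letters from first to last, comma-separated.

Adjusting effective dates: E's effective date is the deed date, Jun 14, 2016.
A, as a real-property tax lien, has superpriority and ranks first.
Remaining liens by effective date: B (Feb 20, 2015), C (Jul 31, 2015), E (Jun 14, 2016), D (Sep 12, 2016).
Because C would otherwise rank above D, the subordination swaps them.

A, B, D, E, C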